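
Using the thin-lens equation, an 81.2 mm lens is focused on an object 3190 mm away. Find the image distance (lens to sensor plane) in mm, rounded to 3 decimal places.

1/dᵢ = 1/f − 1/dₒ = 1/81.2 − 1/3190 = 0.0120018 mm⁻¹.
dᵢ = 1/0.0120018 ≈ 83.3209 mm.

83.321 mm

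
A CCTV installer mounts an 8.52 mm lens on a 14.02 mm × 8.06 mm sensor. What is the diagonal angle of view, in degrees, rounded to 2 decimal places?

Sensor diagonal = √(14.02² + 8.06²) = √261.5240 ≈ 16.1717 mm.
Angle of view α = 2·arctan(d/2f) with d = 16.1717 mm and f = 8.52 mm.
d/2f = 0.94904; arctan(0.94904) ≈ 43.5024°, so α ≈ 87.0048°.

87.00°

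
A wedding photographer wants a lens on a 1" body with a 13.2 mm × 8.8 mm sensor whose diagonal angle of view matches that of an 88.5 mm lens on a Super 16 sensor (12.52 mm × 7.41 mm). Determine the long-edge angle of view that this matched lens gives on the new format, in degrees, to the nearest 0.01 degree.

7.82°

Sensor diagonal = √(12.52² + 7.41²) = √211.6585 ≈ 14.5485 mm.
Sensor diagonal = √(13.2² + 8.8²) = √251.6800 ≈ 15.8644 mm.
Equal diagonal AOV ⇒ f₂ = f₁ · 15.8644/14.5485 = 88.5 × 1.09045 ≈ 96.5050 mm.
Long-edge AOV on the new format = 2·arctan(13.2 / (2 × 96.5050)) = 2·arctan(0.06839) ≈ 7.8248°.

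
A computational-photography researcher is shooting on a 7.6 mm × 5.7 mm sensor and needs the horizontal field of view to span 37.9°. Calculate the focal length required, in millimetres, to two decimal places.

From α = 2·arctan(w/2f) we get f = w / (2·tan(α/2)).
With w = 7.6 mm and α/2 = 18.95°, tan(α/2) ≈ 0.34335, so f ≈ 7.6 / 0.68670 ≈ 11.0674 mm.

11.07 mm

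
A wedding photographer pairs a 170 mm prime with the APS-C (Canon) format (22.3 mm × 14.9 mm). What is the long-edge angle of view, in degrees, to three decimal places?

7.505°

Angle of view α = 2·arctan(w/2f) with w = 22.3 mm and f = 170 mm.
w/2f = 0.06559; arctan(0.06559) ≈ 3.7526°, so α ≈ 7.5051°.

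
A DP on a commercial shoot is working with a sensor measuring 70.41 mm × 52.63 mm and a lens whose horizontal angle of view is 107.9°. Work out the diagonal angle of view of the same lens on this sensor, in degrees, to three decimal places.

From the horizontal AOV: f = 70.41 / (2·tan(53.95°)) = 70.41 / 2.74772 ≈ 25.6249 mm.
Sensor diagonal = √(70.41² + 52.63²) = √7727.4850 ≈ 87.9061 mm.
Diagonal AOV = 2·arctan(87.9061 / (2 × 25.6249)) = 2·arctan(1.71525) ≈ 119.5151°.

119.515°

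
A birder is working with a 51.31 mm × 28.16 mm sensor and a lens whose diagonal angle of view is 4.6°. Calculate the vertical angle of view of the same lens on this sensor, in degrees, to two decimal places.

2.21°

Sensor diagonal = √(51.31² + 28.16²) = √3425.7017 ≈ 58.5295 mm.
From the diagonal AOV: f = 58.5295 / (2·tan(2.3°)) = 58.5295 / 0.08033 ≈ 728.6286 mm.
Vertical AOV = 2·arctan(28.16 / (2 × 728.6286)) = 2·arctan(0.01932) ≈ 2.2141°.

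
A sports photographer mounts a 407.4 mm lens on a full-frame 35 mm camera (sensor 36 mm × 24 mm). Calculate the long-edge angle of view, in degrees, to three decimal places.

Angle of view α = 2·arctan(w/2f) with w = 36 mm and f = 407.4 mm.
w/2f = 0.04418; arctan(0.04418) ≈ 2.5298°, so α ≈ 5.0597°.

5.060°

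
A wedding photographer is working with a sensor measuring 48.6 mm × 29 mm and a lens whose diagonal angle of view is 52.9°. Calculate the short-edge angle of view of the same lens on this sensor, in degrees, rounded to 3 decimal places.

Sensor diagonal = √(48.6² + 29²) = √3202.9600 ≈ 56.5947 mm.
From the diagonal AOV: f = 56.5947 / (2·tan(26.45°)) = 56.5947 / 0.99498 ≈ 56.8800 mm.
Short-edge AOV = 2·arctan(29 / (2 × 56.8800)) = 2·arctan(0.25492) ≈ 28.6028°.

28.603°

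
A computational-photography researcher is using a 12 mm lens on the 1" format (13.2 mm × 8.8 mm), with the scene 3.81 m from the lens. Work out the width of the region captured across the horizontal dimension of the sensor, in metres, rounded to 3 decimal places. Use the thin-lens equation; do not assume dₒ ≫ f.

4.178 m

dₒ: 3.81 m = 3810 mm.
Similar triangles through the lens centre give W/dₒ = w/dᵢ; with 1/f = 1/dₒ + 1/dᵢ this gives W = w·(dₒ − f)/f.
W = 13.2 mm × (3810 − 12) / 12 = 13.2 × 316.5000 ≈ 4177.800 mm = 4.1778 m.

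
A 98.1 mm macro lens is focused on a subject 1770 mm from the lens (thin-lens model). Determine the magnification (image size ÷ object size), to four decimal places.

0.0587×

Thin lens: 1/f = 1/dₒ + 1/dᵢ → 1/dᵢ = 1/98.1 − 1/1770 = 0.0096287 mm⁻¹, so dᵢ ≈ 103.8561 mm.
Magnification m = dᵢ/dₒ = 103.8561/1770 ≈ 0.05868.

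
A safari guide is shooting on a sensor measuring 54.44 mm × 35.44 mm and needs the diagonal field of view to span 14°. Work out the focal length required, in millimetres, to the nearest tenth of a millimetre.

264.5 mm

Sensor diagonal = √(54.44² + 35.44²) = √4219.7072 ≈ 64.9593 mm.
From α = 2·arctan(d/2f) we get f = d / (2·tan(α/2)).
With d = 64.9593 mm and α/2 = 7°, tan(α/2) ≈ 0.12278, so f ≈ 64.9593 / 0.24557 ≈ 264.5254 mm.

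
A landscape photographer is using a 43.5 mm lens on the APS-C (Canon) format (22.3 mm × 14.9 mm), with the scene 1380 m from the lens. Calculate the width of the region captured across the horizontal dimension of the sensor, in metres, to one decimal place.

dₒ: 1380 m = 1.38e+06 mm.
Similar triangles through the lens centre give W/dₒ = w/dᵢ; with 1/f = 1/dₒ + 1/dᵢ this gives W = w·(dₒ − f)/f.
W = 22.3 mm × (1.38e+06 − 43.5) / 43.5 = 22.3 × 31723.1379 ≈ 707425.976 mm = 707.426 m.

707.4 m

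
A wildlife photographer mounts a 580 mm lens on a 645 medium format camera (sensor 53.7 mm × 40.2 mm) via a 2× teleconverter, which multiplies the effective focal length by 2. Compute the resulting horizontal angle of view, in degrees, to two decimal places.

Effective focal length f = 580 × 2 = 1160 mm.
α = 2·arctan(53.7 / (2 × 1160)) = 2·arctan(0.02315) ≈ 2.6519°.

2.65°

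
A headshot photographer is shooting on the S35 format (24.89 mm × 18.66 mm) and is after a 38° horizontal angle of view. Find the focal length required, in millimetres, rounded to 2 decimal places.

From α = 2·arctan(w/2f) we get f = w / (2·tan(α/2)).
With w = 24.89 mm and α/2 = 19°, tan(α/2) ≈ 0.34433, so f ≈ 24.89 / 0.68866 ≈ 36.1429 mm.

36.14 mm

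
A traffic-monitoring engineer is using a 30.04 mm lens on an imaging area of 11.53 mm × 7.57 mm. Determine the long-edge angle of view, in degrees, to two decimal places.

Angle of view α = 2·arctan(w/2f) with w = 11.53 mm and f = 30.04 mm.
w/2f = 0.19191; arctan(0.19191) ≈ 10.8636°, so α ≈ 21.7272°.

21.73°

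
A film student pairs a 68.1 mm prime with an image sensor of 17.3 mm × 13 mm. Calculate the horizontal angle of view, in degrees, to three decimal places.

Angle of view α = 2·arctan(w/2f) with w = 17.3 mm and f = 68.1 mm.
w/2f = 0.12702; arctan(0.12702) ≈ 7.2389°, so α ≈ 14.4778°.

14.478°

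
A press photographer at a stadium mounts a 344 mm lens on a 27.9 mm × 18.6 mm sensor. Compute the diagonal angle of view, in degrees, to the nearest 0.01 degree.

Sensor diagonal = √(27.9² + 18.6²) = √1124.3700 ≈ 33.5316 mm.
Angle of view α = 2·arctan(d/2f) with d = 33.5316 mm and f = 344 mm.
d/2f = 0.04874; arctan(0.04874) ≈ 2.7903°, so α ≈ 5.5805°.

5.58°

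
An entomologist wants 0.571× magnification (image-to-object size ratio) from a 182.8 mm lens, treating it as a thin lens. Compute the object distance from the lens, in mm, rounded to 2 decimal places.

502.94 mm

With m = dᵢ/dₒ and 1/f = 1/dₒ + 1/dᵢ, substituting dᵢ = m·dₒ gives 1/f = (1 + 1/m)/dₒ, hence dₒ = f·(1 + 1/m).
dₒ = 182.8 × (1 + 1/0.571) = 182.8 × 2.75131 ≈ 502.940 mm.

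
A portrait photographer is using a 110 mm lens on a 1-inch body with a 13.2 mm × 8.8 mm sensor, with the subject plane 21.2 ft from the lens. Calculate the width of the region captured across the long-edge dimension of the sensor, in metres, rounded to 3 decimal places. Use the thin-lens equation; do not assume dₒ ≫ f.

0.762 m

dₒ: 21.2 ft × 304.8 mm/ft = 6461.76 mm.
Similar triangles through the lens centre give W/dₒ = w/dᵢ; with 1/f = 1/dₒ + 1/dᵢ this gives W = w·(dₒ − f)/f.
W = 13.2 mm × (6461.76 − 110) / 110 = 13.2 × 57.7433 ≈ 762.211 mm = 0.762211 m.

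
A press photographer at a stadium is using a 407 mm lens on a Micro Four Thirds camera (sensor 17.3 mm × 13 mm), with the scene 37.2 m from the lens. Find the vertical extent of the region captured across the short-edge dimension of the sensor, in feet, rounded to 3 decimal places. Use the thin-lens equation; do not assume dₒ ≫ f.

3.856 ft

dₒ: 37.2 m = 37200 mm.
Similar triangles through the lens centre give W/dₒ = h/dᵢ; with 1/f = 1/dₒ + 1/dᵢ this gives W = h·(dₒ − f)/f.
W = 13 mm × (37200 − 407) / 407 = 13 × 90.4005 ≈ 1175.206 mm = 1175.206/304.8 ft = 3.85566 ft.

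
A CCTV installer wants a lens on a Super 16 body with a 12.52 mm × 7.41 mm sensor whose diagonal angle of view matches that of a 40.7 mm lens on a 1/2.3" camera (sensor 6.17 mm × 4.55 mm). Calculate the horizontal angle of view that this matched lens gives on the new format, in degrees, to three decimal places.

9.267°

Sensor diagonal = √(6.17² + 4.55²) = √58.7714 ≈ 7.6663 mm.
Sensor diagonal = √(12.52² + 7.41²) = √211.6585 ≈ 14.5485 mm.
Equal diagonal AOV ⇒ f₂ = f₁ · 14.5485/7.6663 = 40.7 × 1.89773 ≈ 77.2377 mm.
Horizontal AOV on the new format = 2·arctan(12.52 / (2 × 77.2377)) = 2·arctan(0.08105) ≈ 9.2672°.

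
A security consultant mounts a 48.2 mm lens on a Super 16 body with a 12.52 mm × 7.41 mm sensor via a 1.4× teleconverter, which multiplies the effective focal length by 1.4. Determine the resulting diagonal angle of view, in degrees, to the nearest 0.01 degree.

Effective focal length f = 48.2 × 1.4 = 67.48 mm.
Sensor diagonal = √(12.52² + 7.41²) = √211.6585 ≈ 14.5485 mm.
α = 2·arctan(14.548 / (2 × 67.48)) = 2·arctan(0.10780) ≈ 12.3053°.

12.31°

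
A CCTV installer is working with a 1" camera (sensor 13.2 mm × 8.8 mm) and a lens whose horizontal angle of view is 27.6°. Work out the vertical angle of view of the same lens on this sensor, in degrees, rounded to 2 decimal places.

From the horizontal AOV: f = 13.2 / (2·tan(13.8°)) = 13.2 / 0.49125 ≈ 26.8704 mm.
Vertical AOV = 2·arctan(8.8 / (2 × 26.8704)) = 2·arctan(0.16375) ≈ 18.5992°.

18.60°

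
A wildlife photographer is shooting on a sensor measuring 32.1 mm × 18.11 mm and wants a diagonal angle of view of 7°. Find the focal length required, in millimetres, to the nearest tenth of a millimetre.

301.3 mm

Sensor diagonal = √(32.1² + 18.11²) = √1358.3821 ≈ 36.8562 mm.
From α = 2·arctan(d/2f) we get f = d / (2·tan(α/2)).
With d = 36.8562 mm and α/2 = 3.5°, tan(α/2) ≈ 0.06116, so f ≈ 36.8562 / 0.12233 ≈ 301.2971 mm.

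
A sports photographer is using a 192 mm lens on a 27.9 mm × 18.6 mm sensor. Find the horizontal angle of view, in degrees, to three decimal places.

Angle of view α = 2·arctan(w/2f) with w = 27.9 mm and f = 192 mm.
w/2f = 0.07266; arctan(0.07266) ≈ 4.1556°, so α ≈ 8.3112°.

8.311°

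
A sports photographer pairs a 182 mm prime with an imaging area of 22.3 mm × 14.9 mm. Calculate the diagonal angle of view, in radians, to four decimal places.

0.1471 rad

Sensor diagonal = √(22.3² + 14.9²) = √719.3000 ≈ 26.8198 mm.
Angle of view α = 2·arctan(d/2f) with d = 26.8198 mm and f = 182 mm.
d/2f = 0.07368; arctan(0.07368) ≈ 0.0735 rad, so α ≈ 0.1471 rad.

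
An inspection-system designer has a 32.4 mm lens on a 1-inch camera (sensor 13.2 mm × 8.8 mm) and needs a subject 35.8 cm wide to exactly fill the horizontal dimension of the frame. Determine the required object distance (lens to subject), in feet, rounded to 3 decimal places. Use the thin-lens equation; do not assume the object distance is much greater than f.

2.989 ft

W: 35.8 cm = 358 mm.
Magnification m = w/W = dᵢ/dₒ; combined with 1/f = 1/dₒ + 1/dᵢ this gives dₒ = f·(1 + W/w).
dₒ = 32.4 mm × (1 + 358/13.2) = 32.4 × 28.1212 ≈ 911.127 mm = 911.127/304.8 ft = 2.98926 ft.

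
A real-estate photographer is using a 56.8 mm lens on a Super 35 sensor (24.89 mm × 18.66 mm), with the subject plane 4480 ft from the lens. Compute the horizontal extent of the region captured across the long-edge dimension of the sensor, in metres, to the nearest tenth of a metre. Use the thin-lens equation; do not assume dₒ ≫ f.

598.3 m

dₒ: 4480 ft × 304.8 mm/ft = 1365503.96 mm.
Similar triangles through the lens centre give W/dₒ = w/dᵢ; with 1/f = 1/dₒ + 1/dᵢ this gives W = w·(dₒ − f)/f.
W = 24.89 mm × (1.3655e+06 − 56.8) / 56.8 = 24.89 × 24039.5626 ≈ 598344.713 mm = 598.345 m.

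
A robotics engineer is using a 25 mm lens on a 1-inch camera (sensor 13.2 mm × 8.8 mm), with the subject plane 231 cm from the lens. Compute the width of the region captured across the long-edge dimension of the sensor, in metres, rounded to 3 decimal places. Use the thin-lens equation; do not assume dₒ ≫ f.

dₒ: 231 cm = 2310 mm.
Similar triangles through the lens centre give W/dₒ = w/dᵢ; with 1/f = 1/dₒ + 1/dᵢ this gives W = w·(dₒ − f)/f.
W = 13.2 mm × (2310 − 25) / 25 = 13.2 × 91.4000 ≈ 1206.480 mm = 1.20648 m.

1.206 m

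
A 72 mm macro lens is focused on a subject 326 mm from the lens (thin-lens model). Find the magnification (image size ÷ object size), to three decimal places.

Thin lens: 1/f = 1/dₒ + 1/dᵢ → 1/dᵢ = 1/72 − 1/326 = 0.0108214 mm⁻¹, so dᵢ ≈ 92.4094 mm.
Magnification m = dᵢ/dₒ = 92.4094/326 ≈ 0.28346.

0.283×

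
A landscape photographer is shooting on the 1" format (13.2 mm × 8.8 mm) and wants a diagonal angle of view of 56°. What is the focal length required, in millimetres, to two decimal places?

14.92 mm

Sensor diagonal = √(13.2² + 8.8²) = √251.6800 ≈ 15.8644 mm.
From α = 2·arctan(d/2f) we get f = d / (2·tan(α/2)).
With d = 15.8644 mm and α/2 = 28°, tan(α/2) ≈ 0.53171, so f ≈ 15.8644 / 1.06342 ≈ 14.9183 mm.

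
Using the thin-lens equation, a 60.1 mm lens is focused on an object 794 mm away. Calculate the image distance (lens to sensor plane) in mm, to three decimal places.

65.022 mm

1/dᵢ = 1/f − 1/dₒ = 1/60.1 − 1/794 = 0.0153795 mm⁻¹.
dᵢ = 1/0.0153795 ≈ 65.0217 mm.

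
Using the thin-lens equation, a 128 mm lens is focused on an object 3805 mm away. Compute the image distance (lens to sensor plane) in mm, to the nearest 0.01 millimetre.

1/dᵢ = 1/f − 1/dₒ = 1/128 − 1/3805 = 0.0075497 mm⁻¹.
dᵢ = 1/0.0075497 ≈ 132.4558 mm.

132.46 mm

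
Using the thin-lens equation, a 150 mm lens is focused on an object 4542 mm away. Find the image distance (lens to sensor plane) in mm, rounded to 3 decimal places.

1/dᵢ = 1/f − 1/dₒ = 1/150 − 1/4542 = 0.0064465 mm⁻¹.
dᵢ = 1/0.0064465 ≈ 155.1230 mm.

155.123 mm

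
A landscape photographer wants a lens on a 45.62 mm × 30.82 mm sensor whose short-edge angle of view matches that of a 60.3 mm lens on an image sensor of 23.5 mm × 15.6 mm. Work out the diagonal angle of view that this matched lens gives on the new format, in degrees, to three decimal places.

Equal short-edge AOV ⇒ f₂ = f₁ · 30.82/15.6 = 60.3 × 1.97564 ≈ 119.1312 mm.
Sensor diagonal = √(45.62² + 30.82²) = √3031.0568 ≈ 55.0550 mm.
Diagonal AOV on the new format = 2·arctan(55.0550 / (2 × 119.1312)) = 2·arctan(0.23107) ≈ 26.0218°.

26.022°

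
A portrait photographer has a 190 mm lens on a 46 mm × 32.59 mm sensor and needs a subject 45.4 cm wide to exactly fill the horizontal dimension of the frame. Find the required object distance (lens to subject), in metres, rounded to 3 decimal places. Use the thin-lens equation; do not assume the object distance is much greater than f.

2.065 m

W: 45.4 cm = 454 mm.
Magnification m = w/W = dᵢ/dₒ; combined with 1/f = 1/dₒ + 1/dᵢ this gives dₒ = f·(1 + W/w).
dₒ = 190 mm × (1 + 454/46) = 190 × 10.8696 ≈ 2065.217 mm = 2.06522 m.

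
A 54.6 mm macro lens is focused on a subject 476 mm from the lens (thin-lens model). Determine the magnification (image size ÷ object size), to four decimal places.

Thin lens: 1/f = 1/dₒ + 1/dᵢ → 1/dᵢ = 1/54.6 − 1/476 = 0.0162142 mm⁻¹, so dᵢ ≈ 61.6744 mm.
Magnification m = dᵢ/dₒ = 61.6744/476 ≈ 0.12957.

0.1296×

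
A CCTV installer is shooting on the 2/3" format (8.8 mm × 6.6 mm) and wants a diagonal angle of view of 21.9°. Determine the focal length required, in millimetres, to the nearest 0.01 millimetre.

Sensor diagonal = √(8.8² + 6.6²) = √121.0000 ≈ 11.0000 mm.
From α = 2·arctan(d/2f) we get f = d / (2·tan(α/2)).
With d = 11.0000 mm and α/2 = 10.95°, tan(α/2) ≈ 0.19347, so f ≈ 11.0000 / 0.38695 ≈ 28.4275 mm.

28.43 mm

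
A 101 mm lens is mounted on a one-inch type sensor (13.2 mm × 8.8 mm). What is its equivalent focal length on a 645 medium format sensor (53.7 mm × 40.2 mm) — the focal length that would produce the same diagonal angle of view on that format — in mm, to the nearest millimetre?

427 mm

Sensor diagonal = √(13.2² + 8.8²) = √251.6800 ≈ 15.8644 mm.
Sensor diagonal = √(53.7² + 40.2²) = √4499.7300 ≈ 67.0800 mm.
Equal angle of view means equal diagonal/f ratio, so f₂ = f₁ · (diagonal₂/diagonal₁) = 101 × 67.0800/15.8644.
f₂ = 101 × 4.22833 ≈ 427.061 mm.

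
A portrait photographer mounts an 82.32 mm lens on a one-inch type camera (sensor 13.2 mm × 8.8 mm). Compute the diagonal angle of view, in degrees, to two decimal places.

Sensor diagonal = √(13.2² + 8.8²) = √251.6800 ≈ 15.8644 mm.
Angle of view α = 2·arctan(d/2f) with d = 15.8644 mm and f = 82.32 mm.
d/2f = 0.09636; arctan(0.09636) ≈ 5.5039°, so α ≈ 11.0079°.

11.01°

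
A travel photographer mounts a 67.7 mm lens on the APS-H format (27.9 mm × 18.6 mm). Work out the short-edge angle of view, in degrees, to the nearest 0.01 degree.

Angle of view α = 2·arctan(h/2f) with h = 18.6 mm and f = 67.7 mm.
h/2f = 0.13737; arctan(0.13737) ≈ 7.8218°, so α ≈ 15.6436°.

15.64°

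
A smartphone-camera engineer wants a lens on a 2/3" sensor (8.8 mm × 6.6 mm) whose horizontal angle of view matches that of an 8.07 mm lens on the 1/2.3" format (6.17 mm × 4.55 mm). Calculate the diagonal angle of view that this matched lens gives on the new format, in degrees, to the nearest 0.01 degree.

51.08°

Equal horizontal AOV ⇒ f₂ = f₁ · 8.8/6.17 = 8.07 × 1.42626 ≈ 11.5099 mm.
Sensor diagonal = √(8.8² + 6.6²) = √121.0000 ≈ 11.0000 mm.
Diagonal AOV on the new format = 2·arctan(11.0000 / (2 × 11.5099)) = 2·arctan(0.47785) ≈ 51.0816°.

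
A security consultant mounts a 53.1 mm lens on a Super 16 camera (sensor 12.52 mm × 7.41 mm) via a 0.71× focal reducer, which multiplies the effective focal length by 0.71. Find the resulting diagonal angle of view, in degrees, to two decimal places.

21.84°

Effective focal length f = 53.1 × 0.71 = 37.701 mm.
Sensor diagonal = √(12.52² + 7.41²) = √211.6585 ≈ 14.5485 mm.
α = 2·arctan(14.548 / (2 × 37.701)) = 2·arctan(0.19295) ≈ 21.8415°.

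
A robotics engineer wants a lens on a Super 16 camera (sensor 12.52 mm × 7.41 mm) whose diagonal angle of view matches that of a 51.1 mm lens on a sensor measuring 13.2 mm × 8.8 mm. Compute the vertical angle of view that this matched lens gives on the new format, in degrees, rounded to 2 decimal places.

Sensor diagonal = √(13.2² + 8.8²) = √251.6800 ≈ 15.8644 mm.
Sensor diagonal = √(12.52² + 7.41²) = √211.6585 ≈ 14.5485 mm.
Equal diagonal AOV ⇒ f₂ = f₁ · 14.5485/15.8644 = 51.1 × 0.91705 ≈ 46.8613 mm.
Vertical AOV on the new format = 2·arctan(7.41 / (2 × 46.8613)) = 2·arctan(0.07906) ≈ 9.0412°.

9.04°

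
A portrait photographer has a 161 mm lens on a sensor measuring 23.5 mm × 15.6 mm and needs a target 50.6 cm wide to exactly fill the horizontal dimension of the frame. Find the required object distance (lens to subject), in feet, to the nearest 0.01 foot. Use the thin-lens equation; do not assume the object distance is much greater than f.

W: 50.6 cm = 506 mm.
Magnification m = w/W = dᵢ/dₒ; combined with 1/f = 1/dₒ + 1/dᵢ this gives dₒ = f·(1 + W/w).
dₒ = 161 mm × (1 + 506/23.5) = 161 × 22.5319 ≈ 3627.638 mm = 3627.638/304.8 ft = 11.9017 ft.

11.90 ft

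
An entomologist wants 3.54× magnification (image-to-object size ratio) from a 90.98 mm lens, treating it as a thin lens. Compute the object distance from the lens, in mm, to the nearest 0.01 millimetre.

116.68 mm

With m = dᵢ/dₒ and 1/f = 1/dₒ + 1/dᵢ, substituting dᵢ = m·dₒ gives 1/f = (1 + 1/m)/dₒ, hence dₒ = f·(1 + 1/m).
dₒ = 90.98 × (1 + 1/3.54) = 90.98 × 1.28249 ≈ 116.681 mm.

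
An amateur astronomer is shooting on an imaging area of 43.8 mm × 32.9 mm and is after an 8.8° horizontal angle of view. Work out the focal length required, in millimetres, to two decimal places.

From α = 2·arctan(w/2f) we get f = w / (2·tan(α/2)).
With w = 43.8 mm and α/2 = 4.4°, tan(α/2) ≈ 0.07695, so f ≈ 43.8 / 0.15389 ≈ 284.6159 mm.

284.62 mm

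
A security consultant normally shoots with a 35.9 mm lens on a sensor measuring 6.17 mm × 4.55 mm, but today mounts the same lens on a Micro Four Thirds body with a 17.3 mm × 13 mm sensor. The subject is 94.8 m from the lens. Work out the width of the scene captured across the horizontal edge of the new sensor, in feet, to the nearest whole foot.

The focal length stays 35.9 mm; the relevant sensor dimension is now w = 17.3 mm. Object distance dₒ = 94.8 m = 94800 mm.
Thin-lens field width W = w·(dₒ − f)/f = 17.3 × (94800 − 35.9)/35.9 ≈ 45666.265 mm = 45666.265/304.8 ft = 149.824 ft.

150 ft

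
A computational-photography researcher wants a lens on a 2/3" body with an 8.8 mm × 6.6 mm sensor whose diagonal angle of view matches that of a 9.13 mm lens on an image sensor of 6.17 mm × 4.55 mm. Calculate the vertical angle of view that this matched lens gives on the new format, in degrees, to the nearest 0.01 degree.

Sensor diagonal = √(6.17² + 4.55²) = √58.7714 ≈ 7.6663 mm.
Sensor diagonal = √(8.8² + 6.6²) = √121.0000 ≈ 11.0000 mm.
Equal diagonal AOV ⇒ f₂ = f₁ · 11.0000/7.6663 = 9.13 × 1.43486 ≈ 13.1003 mm.
Vertical AOV on the new format = 2·arctan(6.6 / (2 × 13.1003)) = 2·arctan(0.25190) ≈ 28.2776°.

28.28°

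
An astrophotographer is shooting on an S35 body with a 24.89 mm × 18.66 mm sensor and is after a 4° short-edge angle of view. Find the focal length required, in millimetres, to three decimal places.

267.176 mm

From α = 2·arctan(h/2f) we get f = h / (2·tan(α/2)).
With h = 18.66 mm and α/2 = 2°, tan(α/2) ≈ 0.03492, so f ≈ 18.66 / 0.06984 ≈ 267.1762 mm.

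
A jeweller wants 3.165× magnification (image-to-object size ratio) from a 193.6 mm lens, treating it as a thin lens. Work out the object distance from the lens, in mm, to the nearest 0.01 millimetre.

With m = dᵢ/dₒ and 1/f = 1/dₒ + 1/dᵢ, substituting dᵢ = m·dₒ gives 1/f = (1 + 1/m)/dₒ, hence dₒ = f·(1 + 1/m).
dₒ = 193.6 × (1 + 1/3.165) = 193.6 × 1.31596 ≈ 254.769 mm.

254.77 mm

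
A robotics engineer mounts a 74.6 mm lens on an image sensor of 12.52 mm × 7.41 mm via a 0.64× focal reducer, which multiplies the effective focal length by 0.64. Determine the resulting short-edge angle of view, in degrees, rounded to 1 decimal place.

8.9°

Effective focal length f = 74.6 × 0.64 = 47.744 mm.
α = 2·arctan(7.41 / (2 × 47.744)) = 2·arctan(0.07760) ≈ 8.8747°.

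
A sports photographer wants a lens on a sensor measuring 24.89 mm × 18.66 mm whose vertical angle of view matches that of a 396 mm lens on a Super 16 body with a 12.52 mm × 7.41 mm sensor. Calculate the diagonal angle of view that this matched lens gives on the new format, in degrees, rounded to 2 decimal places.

1.79°

Equal vertical AOV ⇒ f₂ = f₁ · 18.66/7.41 = 396 × 2.51822 ≈ 997.2146 mm.
Sensor diagonal = √(24.89² + 18.66²) = √967.7077 ≈ 31.1080 mm.
Diagonal AOV on the new format = 2·arctan(31.1080 / (2 × 997.2146)) = 2·arctan(0.01560) ≈ 1.7872°.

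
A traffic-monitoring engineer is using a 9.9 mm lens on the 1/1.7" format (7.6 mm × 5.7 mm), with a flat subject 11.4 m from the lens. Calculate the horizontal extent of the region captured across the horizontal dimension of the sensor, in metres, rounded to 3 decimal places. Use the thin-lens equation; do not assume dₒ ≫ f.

dₒ: 11.4 m = 11400 mm.
Similar triangles through the lens centre give W/dₒ = w/dᵢ; with 1/f = 1/dₒ + 1/dᵢ this gives W = w·(dₒ − f)/f.
W = 7.6 mm × (11400 − 9.9) / 9.9 = 7.6 × 1150.5152 ≈ 8743.915 mm = 8.74392 m.

8.744 m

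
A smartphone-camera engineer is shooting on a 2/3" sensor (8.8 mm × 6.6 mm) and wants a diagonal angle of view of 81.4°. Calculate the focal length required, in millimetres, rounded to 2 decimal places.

Sensor diagonal = √(8.8² + 6.6²) = √121.0000 ≈ 11.0000 mm.
From α = 2·arctan(d/2f) we get f = d / (2·tan(α/2)).
With d = 11.0000 mm and α/2 = 40.7°, tan(α/2) ≈ 0.86014, so f ≈ 11.0000 / 1.72027 ≈ 6.3943 mm.

6.39 mm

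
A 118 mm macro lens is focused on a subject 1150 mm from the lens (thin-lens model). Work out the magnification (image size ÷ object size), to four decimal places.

0.1143×

Thin lens: 1/f = 1/dₒ + 1/dᵢ → 1/dᵢ = 1/118 − 1/1150 = 0.0076050 mm⁻¹, so dᵢ ≈ 131.4922 mm.
Magnification m = dᵢ/dₒ = 131.4922/1150 ≈ 0.11434.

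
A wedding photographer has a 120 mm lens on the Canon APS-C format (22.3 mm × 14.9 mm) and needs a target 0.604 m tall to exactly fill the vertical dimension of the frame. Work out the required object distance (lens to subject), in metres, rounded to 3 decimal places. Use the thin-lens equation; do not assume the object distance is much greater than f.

4.984 m

W: 0.604 m = 604 mm.
Magnification m = h/W = dᵢ/dₒ; combined with 1/f = 1/dₒ + 1/dᵢ this gives dₒ = f·(1 + W/h).
dₒ = 120 mm × (1 + 604/14.9) = 120 × 41.5369 ≈ 4984.430 mm = 4.98443 m.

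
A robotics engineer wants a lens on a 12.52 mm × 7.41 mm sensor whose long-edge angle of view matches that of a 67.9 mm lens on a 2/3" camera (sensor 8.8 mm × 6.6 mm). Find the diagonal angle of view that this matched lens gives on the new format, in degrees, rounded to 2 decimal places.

Equal long-edge AOV ⇒ f₂ = f₁ · 12.52/8.8 = 67.9 × 1.42273 ≈ 96.6032 mm.
Sensor diagonal = √(12.52² + 7.41²) = √211.6585 ≈ 14.5485 mm.
Diagonal AOV on the new format = 2·arctan(14.5485 / (2 × 96.6032)) = 2·arctan(0.07530) ≈ 8.6125°.

8.61°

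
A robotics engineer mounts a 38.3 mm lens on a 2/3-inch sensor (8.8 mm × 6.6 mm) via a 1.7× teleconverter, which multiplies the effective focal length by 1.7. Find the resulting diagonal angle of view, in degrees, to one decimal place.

9.7°

Effective focal length f = 38.3 × 1.7 = 65.11 mm.
Sensor diagonal = √(8.8² + 6.6²) = √121.0000 ≈ 11.0000 mm.
α = 2·arctan(11.000 / (2 × 65.11)) = 2·arctan(0.08447) ≈ 9.6569°.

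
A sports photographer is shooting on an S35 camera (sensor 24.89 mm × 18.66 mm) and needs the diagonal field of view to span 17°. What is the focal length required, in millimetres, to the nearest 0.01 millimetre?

Sensor diagonal = √(24.89² + 18.66²) = √967.7077 ≈ 31.1080 mm.
From α = 2·arctan(d/2f) we get f = d / (2·tan(α/2)).
With d = 31.1080 mm and α/2 = 8.5°, tan(α/2) ≈ 0.14945, so f ≈ 31.1080 / 0.29890 ≈ 104.0742 mm.

104.07 mm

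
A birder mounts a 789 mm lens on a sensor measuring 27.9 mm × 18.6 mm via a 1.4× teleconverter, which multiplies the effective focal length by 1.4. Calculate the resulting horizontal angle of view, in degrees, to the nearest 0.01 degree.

Effective focal length f = 789 × 1.4 = 1104.6 mm.
α = 2·arctan(27.9 / (2 × 1104.6)) = 2·arctan(0.01263) ≈ 1.4471°.

1.45°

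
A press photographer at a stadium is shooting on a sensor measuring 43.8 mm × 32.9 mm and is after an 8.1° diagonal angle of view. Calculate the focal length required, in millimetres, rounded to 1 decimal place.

Sensor diagonal = √(43.8² + 32.9²) = √3000.8500 ≈ 54.7800 mm.
From α = 2·arctan(d/2f) we get f = d / (2·tan(α/2)).
With d = 54.7800 mm and α/2 = 4.05°, tan(α/2) ≈ 0.07080, so f ≈ 54.7800 / 0.14161 ≈ 386.8438 mm.

386.8 mm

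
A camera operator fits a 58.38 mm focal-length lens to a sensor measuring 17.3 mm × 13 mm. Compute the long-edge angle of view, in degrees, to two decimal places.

16.86°

Angle of view α = 2·arctan(w/2f) with w = 17.3 mm and f = 58.38 mm.
w/2f = 0.14817; arctan(0.14817) ≈ 8.4280°, so α ≈ 16.8561°.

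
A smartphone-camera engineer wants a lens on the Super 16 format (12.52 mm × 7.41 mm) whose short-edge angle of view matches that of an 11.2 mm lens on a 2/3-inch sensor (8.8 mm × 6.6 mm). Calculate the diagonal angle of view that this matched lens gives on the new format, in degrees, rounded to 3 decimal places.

60.098°

Equal short-edge AOV ⇒ f₂ = f₁ · 7.41/6.6 = 11.2 × 1.12273 ≈ 12.5745 mm.
Sensor diagonal = √(12.52² + 7.41²) = √211.6585 ≈ 14.5485 mm.
Diagonal AOV on the new format = 2·arctan(14.5485 / (2 × 12.5745)) = 2·arctan(0.57849) ≈ 60.0979°.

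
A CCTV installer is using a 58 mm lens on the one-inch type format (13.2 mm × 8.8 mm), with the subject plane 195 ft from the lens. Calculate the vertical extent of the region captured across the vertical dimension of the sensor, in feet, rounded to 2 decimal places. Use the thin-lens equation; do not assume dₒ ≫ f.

dₒ: 195 ft × 304.8 mm/ft = 59436.00 mm.
Similar triangles through the lens centre give W/dₒ = h/dᵢ; with 1/f = 1/dₒ + 1/dᵢ this gives W = h·(dₒ − f)/f.
W = 8.8 mm × (59436 − 58) / 58 = 8.8 × 1023.7586 ≈ 9009.076 mm = 9009.076/304.8 ft = 29.5573 ft.

29.56 ft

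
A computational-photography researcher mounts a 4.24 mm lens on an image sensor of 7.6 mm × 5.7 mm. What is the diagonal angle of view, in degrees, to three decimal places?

Sensor diagonal = √(7.6² + 5.7²) = √90.2500 ≈ 9.5000 mm.
Angle of view α = 2·arctan(d/2f) with d = 9.5000 mm and f = 4.24 mm.
d/2f = 1.12028; arctan(1.12028) ≈ 48.2469°, so α ≈ 96.4938°.

96.494°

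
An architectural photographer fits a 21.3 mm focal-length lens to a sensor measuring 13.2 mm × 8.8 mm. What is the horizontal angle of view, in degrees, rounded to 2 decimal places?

Angle of view α = 2·arctan(w/2f) with w = 13.2 mm and f = 21.3 mm.
w/2f = 0.30986; arctan(0.30986) ≈ 17.2161°, so α ≈ 34.4321°.

34.43°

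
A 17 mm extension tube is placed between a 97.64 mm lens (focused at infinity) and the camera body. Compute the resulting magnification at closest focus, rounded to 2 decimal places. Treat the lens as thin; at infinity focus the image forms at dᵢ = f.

0.17×

The tube moves the image plane from f to f + e, so dᵢ = 97.64 + 17 = 114.64 mm. Focus is achieved when 1/f = 1/dₒ + 1/dᵢ, giving dₒ = 1/(1/f − 1/(f+e)).
Magnification m = dᵢ/dₒ = (f+e)·(1/f − 1/(f+e)) = e/f = 17/97.64 ≈ 0.1741.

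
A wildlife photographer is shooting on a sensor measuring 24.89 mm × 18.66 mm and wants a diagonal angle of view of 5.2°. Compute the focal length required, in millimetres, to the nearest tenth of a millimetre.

342.5 mm

Sensor diagonal = √(24.89² + 18.66²) = √967.7077 ≈ 31.1080 mm.
From α = 2·arctan(d/2f) we get f = d / (2·tan(α/2)).
With d = 31.1080 mm and α/2 = 2.6°, tan(α/2) ≈ 0.04541, so f ≈ 31.1080 / 0.09082 ≈ 342.5257 mm.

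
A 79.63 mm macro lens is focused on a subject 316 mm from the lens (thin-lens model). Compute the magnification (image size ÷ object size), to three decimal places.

0.337×

Thin lens: 1/f = 1/dₒ + 1/dᵢ → 1/dᵢ = 1/79.63 − 1/316 = 0.0093935 mm⁻¹, so dᵢ ≈ 106.4563 mm.
Magnification m = dᵢ/dₒ = 106.4563/316 ≈ 0.33689.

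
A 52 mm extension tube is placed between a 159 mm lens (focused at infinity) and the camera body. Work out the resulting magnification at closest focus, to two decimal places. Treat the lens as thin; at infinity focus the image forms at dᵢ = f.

0.33×

The tube moves the image plane from f to f + e, so dᵢ = 159 + 52 = 211 mm. Focus is achieved when 1/f = 1/dₒ + 1/dᵢ, giving dₒ = 1/(1/f − 1/(f+e)).
Magnification m = dᵢ/dₒ = (f+e)·(1/f − 1/(f+e)) = e/f = 52/159 ≈ 0.3270.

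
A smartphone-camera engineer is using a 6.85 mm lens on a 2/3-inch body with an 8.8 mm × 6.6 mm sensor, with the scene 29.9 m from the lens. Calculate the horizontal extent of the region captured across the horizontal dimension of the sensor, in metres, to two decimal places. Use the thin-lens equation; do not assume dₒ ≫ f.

dₒ: 29.9 m = 29900 mm.
Similar triangles through the lens centre give W/dₒ = w/dᵢ; with 1/f = 1/dₒ + 1/dᵢ this gives W = w·(dₒ − f)/f.
W = 8.8 mm × (29900 − 6.85) / 6.85 = 8.8 × 4363.9635 ≈ 38402.879 mm = 38.4029 m.

38.40 m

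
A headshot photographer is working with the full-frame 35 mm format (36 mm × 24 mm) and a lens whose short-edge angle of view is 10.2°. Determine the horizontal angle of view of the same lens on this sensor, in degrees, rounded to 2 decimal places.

15.25°

From the short-edge AOV: f = 24 / (2·tan(5.1°)) = 24 / 0.17850 ≈ 134.4574 mm.
Horizontal AOV = 2·arctan(36 / (2 × 134.4574)) = 2·arctan(0.13387) ≈ 15.2499°.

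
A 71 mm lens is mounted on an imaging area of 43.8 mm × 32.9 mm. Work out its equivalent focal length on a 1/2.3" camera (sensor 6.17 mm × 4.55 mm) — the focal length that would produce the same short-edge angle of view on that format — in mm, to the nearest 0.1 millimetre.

Equal angle of view means equal height/f ratio, so f₂ = f₁ · (height₂/height₁) = 71 × 4.55/32.9.
f₂ = 71 × 0.13830 ≈ 9.819 mm.

9.8 mm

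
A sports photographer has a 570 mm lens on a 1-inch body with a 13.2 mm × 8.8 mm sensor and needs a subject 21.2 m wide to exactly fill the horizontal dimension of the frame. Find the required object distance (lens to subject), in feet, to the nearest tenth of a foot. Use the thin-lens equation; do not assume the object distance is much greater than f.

W: 21.2 m = 21200 mm.
Magnification m = w/W = dᵢ/dₒ; combined with 1/f = 1/dₒ + 1/dᵢ this gives dₒ = f·(1 + W/w).
dₒ = 570 mm × (1 + 21200/13.2) = 570 × 1607.0606 ≈ 916024.545 mm = 916024.545/304.8 ft = 3005.33 ft.

3005.3 ft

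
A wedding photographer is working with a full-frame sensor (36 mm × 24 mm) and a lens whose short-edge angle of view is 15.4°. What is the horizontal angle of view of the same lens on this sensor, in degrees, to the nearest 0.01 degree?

22.93°

From the short-edge AOV: f = 24 / (2·tan(7.7°)) = 24 / 0.27041 ≈ 88.7539 mm.
Horizontal AOV = 2·arctan(36 / (2 × 88.7539)) = 2·arctan(0.20281) ≈ 22.9291°.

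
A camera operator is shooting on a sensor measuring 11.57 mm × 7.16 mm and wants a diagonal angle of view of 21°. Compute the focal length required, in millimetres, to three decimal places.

Sensor diagonal = √(11.57² + 7.16²) = √185.1305 ≈ 13.6063 mm.
From α = 2·arctan(d/2f) we get f = d / (2·tan(α/2)).
With d = 13.6063 mm and α/2 = 10.5°, tan(α/2) ≈ 0.18534, so f ≈ 13.6063 / 0.37068 ≈ 36.7064 mm.

36.706 mm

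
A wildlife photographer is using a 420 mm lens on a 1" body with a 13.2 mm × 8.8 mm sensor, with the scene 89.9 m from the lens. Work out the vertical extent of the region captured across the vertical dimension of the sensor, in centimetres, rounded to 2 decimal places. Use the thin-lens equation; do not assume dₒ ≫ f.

dₒ: 89.9 m = 89900 mm.
Similar triangles through the lens centre give W/dₒ = h/dᵢ; with 1/f = 1/dₒ + 1/dᵢ this gives W = h·(dₒ − f)/f.
W = 8.8 mm × (89900 − 420) / 420 = 8.8 × 213.0476 ≈ 1874.819 mm = 187.482 cm.

187.48 cm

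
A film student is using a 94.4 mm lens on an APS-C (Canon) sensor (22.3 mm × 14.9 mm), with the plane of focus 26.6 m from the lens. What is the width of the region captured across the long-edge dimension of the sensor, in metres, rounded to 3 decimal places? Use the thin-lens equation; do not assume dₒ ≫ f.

6.261 m

dₒ: 26.6 m = 26600 mm.
Similar triangles through the lens centre give W/dₒ = w/dᵢ; with 1/f = 1/dₒ + 1/dᵢ this gives W = w·(dₒ − f)/f.
W = 22.3 mm × (26600 − 94.4) / 94.4 = 22.3 × 280.7797 ≈ 6261.386 mm = 6.26139 m.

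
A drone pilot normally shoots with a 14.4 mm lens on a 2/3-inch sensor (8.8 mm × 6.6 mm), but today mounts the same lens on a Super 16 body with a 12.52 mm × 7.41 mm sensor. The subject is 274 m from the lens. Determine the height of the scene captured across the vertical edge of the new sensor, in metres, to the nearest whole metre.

141 m

The focal length stays 14.4 mm; the relevant sensor dimension is now h = 7.41 mm. Object distance dₒ = 274 m = 274000 mm.
Thin-lens field height W = h·(dₒ − f)/f = 7.41 × (274000 − 14.4)/14.4 ≈ 140988.423 mm = 140.988 m.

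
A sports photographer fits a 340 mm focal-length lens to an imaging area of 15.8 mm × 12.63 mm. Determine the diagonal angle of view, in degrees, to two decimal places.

Sensor diagonal = √(15.8² + 12.63²) = √409.1569 ≈ 20.2276 mm.
Angle of view α = 2·arctan(d/2f) with d = 20.2276 mm and f = 340 mm.
d/2f = 0.02975; arctan(0.02975) ≈ 1.7038°, so α ≈ 3.4077°.

3.41°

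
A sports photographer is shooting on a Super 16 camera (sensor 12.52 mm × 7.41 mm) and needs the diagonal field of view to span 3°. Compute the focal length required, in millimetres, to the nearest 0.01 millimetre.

Sensor diagonal = √(12.52² + 7.41²) = √211.6585 ≈ 14.5485 mm.
From α = 2·arctan(d/2f) we get f = d / (2·tan(α/2)).
With d = 14.5485 mm and α/2 = 1.5°, tan(α/2) ≈ 0.02619, so f ≈ 14.5485 / 0.05237 ≈ 277.7922 mm.

277.79 mm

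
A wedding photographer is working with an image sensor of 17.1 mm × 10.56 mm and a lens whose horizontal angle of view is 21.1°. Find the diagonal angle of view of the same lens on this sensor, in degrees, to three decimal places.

From the horizontal AOV: f = 17.1 / (2·tan(10.55°)) = 17.1 / 0.37248 ≈ 45.9081 mm.
Sensor diagonal = √(17.1² + 10.56²) = √403.9236 ≈ 20.0979 mm.
Diagonal AOV = 2·arctan(20.0979 / (2 × 45.9081)) = 2·arctan(0.21889) ≈ 24.6937°.

24.694°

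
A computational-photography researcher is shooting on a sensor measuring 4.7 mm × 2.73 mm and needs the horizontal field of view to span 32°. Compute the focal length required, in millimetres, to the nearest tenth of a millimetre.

From α = 2·arctan(w/2f) we get f = w / (2·tan(α/2)).
With w = 4.7 mm and α/2 = 16°, tan(α/2) ≈ 0.28675, so f ≈ 4.7 / 0.57349 ≈ 8.1954 mm.

8.2 mm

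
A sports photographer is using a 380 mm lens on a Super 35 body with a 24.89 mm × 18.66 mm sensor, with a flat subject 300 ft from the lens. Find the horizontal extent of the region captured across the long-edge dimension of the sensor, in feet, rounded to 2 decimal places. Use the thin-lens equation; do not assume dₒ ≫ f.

dₒ: 300 ft × 304.8 mm/ft = 91440.00 mm.
Similar triangles through the lens centre give W/dₒ = w/dᵢ; with 1/f = 1/dₒ + 1/dᵢ this gives W = w·(dₒ − f)/f.
W = 24.89 mm × (91440 − 380) / 380 = 24.89 × 239.6316 ≈ 5964.430 mm = 5964.430/304.8 ft = 19.5683 ft.

19.57 ft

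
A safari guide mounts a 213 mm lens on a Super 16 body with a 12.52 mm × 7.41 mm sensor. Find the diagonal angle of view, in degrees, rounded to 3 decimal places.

Sensor diagonal = √(12.52² + 7.41²) = √211.6585 ≈ 14.5485 mm.
Angle of view α = 2·arctan(d/2f) with d = 14.5485 mm and f = 213 mm.
d/2f = 0.03415; arctan(0.03415) ≈ 1.9560°, so α ≈ 3.9119°.

3.912°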